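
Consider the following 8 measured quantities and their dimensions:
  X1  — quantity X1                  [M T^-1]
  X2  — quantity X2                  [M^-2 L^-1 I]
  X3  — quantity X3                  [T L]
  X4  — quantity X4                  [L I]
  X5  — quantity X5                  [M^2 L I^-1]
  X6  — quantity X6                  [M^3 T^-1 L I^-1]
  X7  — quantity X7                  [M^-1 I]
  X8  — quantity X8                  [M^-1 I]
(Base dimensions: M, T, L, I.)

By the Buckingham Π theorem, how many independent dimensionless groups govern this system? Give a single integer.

Exponent matrix [M,T,L,I] × [X1,X2,X3,X4,X5,X6,X7,X8]:
  M: [ 1 -2  0  0  2  3 -1 -1]
  T: [-1  0  1  0  0 -1  0  0]
  L: [ 0 -1  1  1  1  1  0  0]
  I: [ 0  1  0  1 -1 -1  1  1]
Echelon form has 3 nonzero rows (pivots: X1,X2,X3)
Π count = n − r = 8 − 3 = 5

5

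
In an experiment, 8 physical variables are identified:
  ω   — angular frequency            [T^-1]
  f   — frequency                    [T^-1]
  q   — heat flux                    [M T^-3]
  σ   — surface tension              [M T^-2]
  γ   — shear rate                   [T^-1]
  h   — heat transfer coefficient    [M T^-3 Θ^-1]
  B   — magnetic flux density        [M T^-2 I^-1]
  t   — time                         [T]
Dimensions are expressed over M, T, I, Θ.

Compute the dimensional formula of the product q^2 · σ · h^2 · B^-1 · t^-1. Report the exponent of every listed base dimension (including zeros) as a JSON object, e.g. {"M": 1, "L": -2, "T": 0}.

{"M": 4, "T": -13, "I": 1, "Θ": -2}

Dimensional matrix (M×T×I×Θ by ω×f×q×σ×γ×h×B×t):
  M: [ 0  0  1  1  0  1  1  0]
  T: [-1 -1 -3 -2 -1 -3 -2  1]
  I: [ 0  0  0  0  0  0 -1  0]
  Θ: [ 0  0  0  0  0 -1  0  0]
  [M]: (2)·1+(1)·1+(2)·1+(-1)·1+(-1)·0 = 4
  [T]: (2)·-3+(1)·-2+(2)·-3+(-1)·-2+(-1)·1 = -13
  [I]: (2)·0+(1)·0+(2)·0+(-1)·-1+(-1)·0 = 1
  [Θ]: (2)·0+(1)·0+(2)·-1+(-1)·0+(-1)·0 = -2
⇒ M^4 T^-13 I Θ^-2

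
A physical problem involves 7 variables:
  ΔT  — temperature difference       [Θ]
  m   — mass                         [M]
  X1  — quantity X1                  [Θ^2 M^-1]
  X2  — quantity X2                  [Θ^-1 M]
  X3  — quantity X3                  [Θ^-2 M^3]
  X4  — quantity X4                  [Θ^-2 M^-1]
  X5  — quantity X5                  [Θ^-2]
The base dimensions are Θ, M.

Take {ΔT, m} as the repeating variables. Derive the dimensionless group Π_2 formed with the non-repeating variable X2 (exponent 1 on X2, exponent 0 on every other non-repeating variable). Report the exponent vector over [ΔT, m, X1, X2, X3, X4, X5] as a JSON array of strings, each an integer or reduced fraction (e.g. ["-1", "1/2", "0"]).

["1", "-1", "0", "1", "0", "0", "0"]

Write exponents as rows Θ,M / cols ΔT,m,X1,X2,X3,X4,X5:
  Θ: [ 1  0  2 -1 -2 -2 -2]
  M: [ 0  1 -1  1  3 -1  0]
Echelon form has 2 nonzero rows (pivots: ΔT,m)
Repeat: ΔT,m; free: X1,X2,X3,X4,X5
RREF:
  r0: [   1    0    2   -1   -2   -2   -2]
  r1: [   0    1   -1    1    3   -1    0]
Fix exponent of X2 at 1, X1 at 0, X3 at 0, X4 at 0, X5 at 0; solve each RREF row for its pivot's exponent:
  r0: exp(ΔT) + (-1)·1 = 0 ⇒ exp(ΔT) = 1
  r1: exp(m) + (1)·1 = 0 ⇒ exp(m) = -1
Π_2 = ΔT · m^-1 · X2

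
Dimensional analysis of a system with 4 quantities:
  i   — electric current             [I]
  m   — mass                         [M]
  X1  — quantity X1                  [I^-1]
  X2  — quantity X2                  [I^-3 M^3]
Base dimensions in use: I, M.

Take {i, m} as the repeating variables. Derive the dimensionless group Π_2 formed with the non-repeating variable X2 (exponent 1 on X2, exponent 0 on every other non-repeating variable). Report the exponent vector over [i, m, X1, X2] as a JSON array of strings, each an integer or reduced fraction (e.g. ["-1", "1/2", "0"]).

["3", "-3", "0", "1"]

Write exponents as rows I,M / cols i,m,X1,X2:
  I: [ 1  0 -1 -3]
  M: [ 0  1  0  3]
RREF → pivots at {i,m} ⇒ r = 2
Pivot set = {i,m}, free = {X1,X2}
RREF:
  r0: [   1    0   -1   -3]
  r1: [   0    1    0    3]
Fix exponent of X2 at 1, X1 at 0; solve each RREF row for its pivot's exponent:
  r0: exp(i) + (-3)·1 = 0 ⇒ exp(i) = 3
  r1: exp(m) + (3)·1 = 0 ⇒ exp(m) = -3
Π_2 = i^3 · m^-3 · X2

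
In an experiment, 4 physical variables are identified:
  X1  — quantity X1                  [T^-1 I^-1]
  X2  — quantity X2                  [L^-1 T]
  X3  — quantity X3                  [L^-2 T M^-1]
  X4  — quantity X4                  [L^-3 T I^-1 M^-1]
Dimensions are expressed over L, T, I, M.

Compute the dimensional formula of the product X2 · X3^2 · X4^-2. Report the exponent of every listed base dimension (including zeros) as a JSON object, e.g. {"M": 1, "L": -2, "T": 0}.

{"L": 1, "T": 1, "I": 2, "M": 0}

Dimensional matrix (L×T×I×M by X1×X2×X3×X4):
  L: [ 0 -1 -2 -3]
  T: [-1  1  1  1]
  I: [-1  0  0 -1]
  M: [ 0  0 -1 -1]
  [L]: (1)·-1+(2)·-2+(-2)·-3 = 1
  [T]: (1)·1+(2)·1+(-2)·1 = 1
  [I]: (1)·0+(2)·0+(-2)·-1 = 2
  [M]: (1)·0+(2)·-1+(-2)·-1 = 0
⇒ L T I^2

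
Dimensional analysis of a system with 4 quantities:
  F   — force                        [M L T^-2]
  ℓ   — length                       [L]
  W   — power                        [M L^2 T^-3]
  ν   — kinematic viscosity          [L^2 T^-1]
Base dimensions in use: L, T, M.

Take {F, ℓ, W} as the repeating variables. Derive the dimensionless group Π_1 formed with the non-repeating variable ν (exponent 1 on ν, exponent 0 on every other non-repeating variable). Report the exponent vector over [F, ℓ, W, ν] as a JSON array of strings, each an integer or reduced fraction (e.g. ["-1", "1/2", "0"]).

["1", "-1", "-1", "1"]

Write exponents as rows L,T,M / cols F,ℓ,W,ν:
  L: [ 1  1  2  2]
  T: [-2  0 -3 -1]
  M: [ 1  0  1  0]
Row reduction gives pivot columns F,ℓ,W; rank = 3
Pivot set = {F,ℓ,W}, free = {ν}
RREF:
  r0: [   1    0    0   -1]
  r1: [   0    1    0    1]
  r2: [   0    0    1    1]
Fix exponent of ν at 1; solve each RREF row for its pivot's exponent:
  r0: exp(F) + (-1)·1 = 0 ⇒ exp(F) = 1
  r1: exp(ℓ) + (1)·1 = 0 ⇒ exp(ℓ) = -1
  r2: exp(W) + (1)·1 = 0 ⇒ exp(W) = -1
Π_1 = F · ℓ^-1 · W^-1 · ν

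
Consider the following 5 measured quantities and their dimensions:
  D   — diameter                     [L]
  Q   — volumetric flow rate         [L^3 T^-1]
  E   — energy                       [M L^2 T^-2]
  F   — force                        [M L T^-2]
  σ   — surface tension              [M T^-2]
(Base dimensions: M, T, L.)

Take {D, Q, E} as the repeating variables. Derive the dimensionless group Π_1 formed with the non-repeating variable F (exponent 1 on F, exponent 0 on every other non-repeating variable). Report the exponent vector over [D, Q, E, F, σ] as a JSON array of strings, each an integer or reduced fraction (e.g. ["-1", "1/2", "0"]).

["1", "0", "-1", "1", "0"]

Exponent matrix [M,T,L] × [D,Q,E,F,σ]:
  M: [ 0  0  1  1  1]
  T: [ 0 -1 -2 -2 -2]
  L: [ 1  3  2  1  0]
Echelon form has 3 nonzero rows (pivots: D,Q,E)
Repeat: D,Q,E; free: F,σ
RREF:
  r0: [   1    0    0   -1   -2]
  r1: [   0    1    0    0    0]
  r2: [   0    0    1    1    1]
Fix exponent of F at 1, σ at 0; solve each RREF row for its pivot's exponent:
  r0: exp(D) + (-1)·1 = 0 ⇒ exp(D) = 1
  r1: exp(Q) + (0)·1 = 0 ⇒ exp(Q) = 0
  r2: exp(E) + (1)·1 = 0 ⇒ exp(E) = -1
Π_1 = D · E^-1 · F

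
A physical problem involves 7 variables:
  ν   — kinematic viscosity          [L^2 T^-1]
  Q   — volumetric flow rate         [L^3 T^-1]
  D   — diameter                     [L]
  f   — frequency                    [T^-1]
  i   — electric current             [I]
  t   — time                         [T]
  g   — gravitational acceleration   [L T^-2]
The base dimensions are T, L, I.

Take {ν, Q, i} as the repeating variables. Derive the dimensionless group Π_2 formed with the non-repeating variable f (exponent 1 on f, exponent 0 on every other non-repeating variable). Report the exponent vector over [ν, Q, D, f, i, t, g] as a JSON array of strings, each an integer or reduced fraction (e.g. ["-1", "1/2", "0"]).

["-3", "2", "0", "1", "0", "0", "0"]

Exponent matrix [T,L,I] × [ν,Q,D,f,i,t,g]:
  T: [-1 -1  0 -1  0  1 -2]
  L: [ 2  3  1  0  0  0  1]
  I: [ 0  0  0  0  1  0  0]
Row reduction gives pivot columns ν,Q,i; rank = 3
Repeat: ν,Q,i; free: D,f,t,g
RREF:
  r0: [   1    0   -1    3    0   -3    5]
  r1: [   0    1    1   -2    0    2   -3]
  r2: [   0    0    0    0    1    0    0]
Fix exponent of f at 1, D at 0, t at 0, g at 0; solve each RREF row for its pivot's exponent:
  r0: exp(ν) + (3)·1 = 0 ⇒ exp(ν) = -3
  r1: exp(Q) + (-2)·1 = 0 ⇒ exp(Q) = 2
  r2: exp(i) + (0)·1 = 0 ⇒ exp(i) = 0
Π_2 = ν^-3 · Q^2 · f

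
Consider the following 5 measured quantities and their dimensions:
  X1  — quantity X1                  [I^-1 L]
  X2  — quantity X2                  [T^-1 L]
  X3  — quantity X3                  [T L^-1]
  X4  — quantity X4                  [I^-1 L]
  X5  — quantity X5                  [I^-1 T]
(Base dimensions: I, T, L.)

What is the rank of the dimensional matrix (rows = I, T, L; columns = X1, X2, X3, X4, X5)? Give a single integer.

2

Write exponents as rows I,T,L / cols X1,X2,X3,X4,X5:
  I: [-1  0  0 -1 -1]
  T: [ 0 -1  1  0  1]
  L: [ 1  1 -1  1  0]
Row reduction gives pivot columns X1,X2; rank = 2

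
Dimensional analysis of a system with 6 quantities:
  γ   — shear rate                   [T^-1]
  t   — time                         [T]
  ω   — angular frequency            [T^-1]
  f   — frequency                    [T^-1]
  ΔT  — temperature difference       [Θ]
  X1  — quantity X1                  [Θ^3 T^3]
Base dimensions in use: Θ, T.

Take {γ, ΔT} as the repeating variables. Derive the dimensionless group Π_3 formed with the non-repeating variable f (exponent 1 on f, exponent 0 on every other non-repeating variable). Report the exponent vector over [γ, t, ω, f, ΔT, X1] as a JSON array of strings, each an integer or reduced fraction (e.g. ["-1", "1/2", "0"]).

Dimensional matrix (Θ×T by γ×t×ω×f×ΔT×X1):
  Θ: [ 0  0  0  0  1  3]
  T: [-1  1 -1 -1  0  3]
Echelon form has 2 nonzero rows (pivots: γ,ΔT)
Repeat: γ,ΔT; free: t,ω,f,X1
RREF:
  r0: [   1   -1    1    1    0   -3]
  r1: [   0    0    0    0    1    3]
Fix exponent of f at 1, t at 0, ω at 0, X1 at 0; solve each RREF row for its pivot's exponent:
  r0: exp(γ) + (1)·1 = 0 ⇒ exp(γ) = -1
  r1: exp(ΔT) + (0)·1 = 0 ⇒ exp(ΔT) = 0
Π_3 = γ^-1 · f

["-1", "0", "0", "1", "0", "0"]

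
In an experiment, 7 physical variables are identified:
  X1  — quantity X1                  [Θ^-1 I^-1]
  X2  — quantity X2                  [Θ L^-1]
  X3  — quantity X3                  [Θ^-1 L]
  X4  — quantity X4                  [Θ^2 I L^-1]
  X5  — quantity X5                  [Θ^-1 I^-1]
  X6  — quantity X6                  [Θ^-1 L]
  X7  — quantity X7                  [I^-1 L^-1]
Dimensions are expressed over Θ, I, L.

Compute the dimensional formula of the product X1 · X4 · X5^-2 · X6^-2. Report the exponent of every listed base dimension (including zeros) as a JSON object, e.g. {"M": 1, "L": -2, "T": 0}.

{"Θ": 5, "I": 2, "L": -3}

Exponent matrix [Θ,I,L] × [X1,X2,X3,X4,X5,X6,X7]:
  Θ: [-1  1 -1  2 -1 -1  0]
  I: [-1  0  0  1 -1  0 -1]
  L: [ 0 -1  1 -1  0  1 -1]
  [Θ]: (1)·-1+(1)·2+(-2)·-1+(-2)·-1 = 5
  [I]: (1)·-1+(1)·1+(-2)·-1+(-2)·0 = 2
  [L]: (1)·0+(1)·-1+(-2)·0+(-2)·1 = -3
⇒ Θ^5 I^2 L^-3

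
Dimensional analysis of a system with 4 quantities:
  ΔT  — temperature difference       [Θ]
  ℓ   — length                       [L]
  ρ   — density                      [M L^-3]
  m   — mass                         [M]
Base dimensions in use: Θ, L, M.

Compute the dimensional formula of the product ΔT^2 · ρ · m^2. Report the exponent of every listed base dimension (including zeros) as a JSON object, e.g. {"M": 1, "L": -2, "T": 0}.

Write exponents as rows Θ,L,M / cols ΔT,ℓ,ρ,m:
  Θ: [ 1  0  0  0]
  L: [ 0  1 -3  0]
  M: [ 0  0  1  1]
  [Θ]: (2)·1+(1)·0+(2)·0 = 2
  [L]: (2)·0+(1)·-3+(2)·0 = -3
  [M]: (2)·0+(1)·1+(2)·1 = 3
⇒ Θ^2 L^-3 M^3

{"Θ": 2, "L": -3, "M": 3}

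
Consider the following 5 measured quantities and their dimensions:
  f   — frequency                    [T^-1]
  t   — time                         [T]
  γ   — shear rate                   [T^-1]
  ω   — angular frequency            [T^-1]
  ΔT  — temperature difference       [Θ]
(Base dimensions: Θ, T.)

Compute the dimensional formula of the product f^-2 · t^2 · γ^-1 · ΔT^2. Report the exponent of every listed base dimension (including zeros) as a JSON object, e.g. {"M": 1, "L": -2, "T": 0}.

Dimensional matrix (Θ×T by f×t×γ×ω×ΔT):
  Θ: [ 0  0  0  0  1]
  T: [-1  1 -1 -1  0]
  [Θ]: (-2)·0+(2)·0+(-1)·0+(2)·1 = 2
  [T]: (-2)·-1+(2)·1+(-1)·-1+(2)·0 = 5
⇒ Θ^2 T^5

{"Θ": 2, "T": 5}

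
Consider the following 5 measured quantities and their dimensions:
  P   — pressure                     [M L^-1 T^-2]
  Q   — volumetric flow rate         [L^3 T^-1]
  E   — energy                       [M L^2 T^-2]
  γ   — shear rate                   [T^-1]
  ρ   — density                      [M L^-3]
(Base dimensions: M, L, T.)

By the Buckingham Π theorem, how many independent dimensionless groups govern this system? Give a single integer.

2

Write exponents as rows M,L,T / cols P,Q,E,γ,ρ:
  M: [ 1  0  1  0  1]
  L: [-1  3  2  0 -3]
  T: [-2 -1 -2 -1  0]
Echelon form has 3 nonzero rows (pivots: P,Q,E)
n=5, r=3 ⇒ 2 dimensionless groups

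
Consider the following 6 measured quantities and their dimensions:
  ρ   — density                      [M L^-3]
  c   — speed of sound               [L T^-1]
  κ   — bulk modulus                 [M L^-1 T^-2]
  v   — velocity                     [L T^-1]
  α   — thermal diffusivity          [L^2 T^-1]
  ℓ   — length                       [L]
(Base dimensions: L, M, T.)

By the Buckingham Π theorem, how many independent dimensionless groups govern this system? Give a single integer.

Exponent matrix [L,M,T] × [ρ,c,κ,v,α,ℓ]:
  L: [-3  1 -1  1  2  1]
  M: [ 1  0  1  0  0  0]
  T: [ 0 -1 -2 -1 -1  0]
Row reduction gives pivot columns ρ,c,α; rank = 3
n=6, r=3 ⇒ 3 dimensionless groups

3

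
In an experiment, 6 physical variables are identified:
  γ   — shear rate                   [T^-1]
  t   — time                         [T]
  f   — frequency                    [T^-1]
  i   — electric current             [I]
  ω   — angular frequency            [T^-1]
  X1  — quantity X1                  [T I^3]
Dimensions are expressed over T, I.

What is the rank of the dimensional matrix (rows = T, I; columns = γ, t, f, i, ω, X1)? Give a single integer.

2

Write exponents as rows T,I / cols γ,t,f,i,ω,X1:
  T: [-1  1 -1  0 -1  1]
  I: [ 0  0  0  1  0  3]
RREF → pivots at {γ,i} ⇒ r = 2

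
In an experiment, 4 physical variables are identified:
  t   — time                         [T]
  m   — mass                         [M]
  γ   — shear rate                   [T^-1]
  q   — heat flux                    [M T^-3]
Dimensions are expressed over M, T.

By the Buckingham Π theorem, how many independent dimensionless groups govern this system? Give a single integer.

Dimensional matrix (M×T by t×m×γ×q):
  M: [ 0  1  0  1]
  T: [ 1  0 -1 -3]
Row reduction gives pivot columns t,m; rank = 2
n=4, r=2 ⇒ 2 dimensionless groups

2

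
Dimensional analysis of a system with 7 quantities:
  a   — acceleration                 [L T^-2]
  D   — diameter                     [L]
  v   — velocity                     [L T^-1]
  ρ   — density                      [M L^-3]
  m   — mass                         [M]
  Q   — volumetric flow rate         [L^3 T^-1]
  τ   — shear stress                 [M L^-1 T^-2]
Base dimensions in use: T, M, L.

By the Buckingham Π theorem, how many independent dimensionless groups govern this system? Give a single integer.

Write exponents as rows T,M,L / cols a,D,v,ρ,m,Q,τ:
  T: [-2  0 -1  0  0 -1 -2]
  M: [ 0  0  0  1  1  0  1]
  L: [ 1  1  1 -3  0  3 -1]
Echelon form has 3 nonzero rows (pivots: a,D,ρ)
Π count = n − r = 7 − 3 = 4

4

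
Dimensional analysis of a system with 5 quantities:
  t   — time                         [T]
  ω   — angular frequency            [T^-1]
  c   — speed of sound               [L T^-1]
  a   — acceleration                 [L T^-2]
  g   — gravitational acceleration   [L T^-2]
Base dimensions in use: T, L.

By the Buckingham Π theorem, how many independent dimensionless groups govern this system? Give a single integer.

Write exponents as rows T,L / cols t,ω,c,a,g:
  T: [ 1 -1 -1 -2 -2]
  L: [ 0  0  1  1  1]
Echelon form has 2 nonzero rows (pivots: t,c)
5 vars − rank 2 = 3 Π groups

3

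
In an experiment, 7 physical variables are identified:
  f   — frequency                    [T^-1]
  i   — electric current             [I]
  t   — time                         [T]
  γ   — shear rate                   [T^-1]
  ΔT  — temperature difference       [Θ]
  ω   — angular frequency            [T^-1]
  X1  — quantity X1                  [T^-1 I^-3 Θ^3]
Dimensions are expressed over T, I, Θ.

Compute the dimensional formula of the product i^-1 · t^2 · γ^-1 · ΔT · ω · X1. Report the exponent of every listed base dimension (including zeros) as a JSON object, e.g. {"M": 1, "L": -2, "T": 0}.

Dimensional matrix (T×I×Θ by f×i×t×γ×ΔT×ω×X1):
  T: [-1  0  1 -1  0 -1 -1]
  I: [ 0  1  0  0  0  0 -3]
  Θ: [ 0  0  0  0  1  0  3]
  [T]: (-1)·0+(2)·1+(-1)·-1+(1)·0+(1)·-1+(1)·-1 = 1
  [I]: (-1)·1+(2)·0+(-1)·0+(1)·0+(1)·0+(1)·-3 = -4
  [Θ]: (-1)·0+(2)·0+(-1)·0+(1)·1+(1)·0+(1)·3 = 4
⇒ T I^-4 Θ^4

{"T": 1, "I": -4, "Θ": 4}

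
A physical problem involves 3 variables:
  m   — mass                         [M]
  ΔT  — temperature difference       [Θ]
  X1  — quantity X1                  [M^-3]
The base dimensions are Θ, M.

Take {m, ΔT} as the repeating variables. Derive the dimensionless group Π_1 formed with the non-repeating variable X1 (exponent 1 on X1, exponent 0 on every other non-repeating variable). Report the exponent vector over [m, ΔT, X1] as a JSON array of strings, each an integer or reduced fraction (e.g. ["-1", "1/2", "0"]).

["3", "0", "1"]

Dimensional matrix (Θ×M by m×ΔT×X1):
  Θ: [ 0  1  0]
  M: [ 1  0 -3]
RREF → pivots at {m,ΔT} ⇒ r = 2
Repeat: m,ΔT; free: X1
RREF:
  r0: [   1    0   -3]
  r1: [   0    1    0]
Fix exponent of X1 at 1; solve each RREF row for its pivot's exponent:
  r0: exp(m) + (-3)·1 = 0 ⇒ exp(m) = 3
  r1: exp(ΔT) + (0)·1 = 0 ⇒ exp(ΔT) = 0
Π_1 = m^3 · X1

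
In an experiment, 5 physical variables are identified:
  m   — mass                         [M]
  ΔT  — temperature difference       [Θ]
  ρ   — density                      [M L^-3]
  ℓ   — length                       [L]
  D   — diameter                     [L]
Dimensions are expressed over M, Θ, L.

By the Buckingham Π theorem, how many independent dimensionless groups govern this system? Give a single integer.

2

Dimensional matrix (M×Θ×L by m×ΔT×ρ×ℓ×D):
  M: [ 1  0  1  0  0]
  Θ: [ 0  1  0  0  0]
  L: [ 0  0 -3  1  1]
RREF → pivots at {m,ΔT,ρ} ⇒ r = 3
n=5, r=3 ⇒ 2 dimensionless groups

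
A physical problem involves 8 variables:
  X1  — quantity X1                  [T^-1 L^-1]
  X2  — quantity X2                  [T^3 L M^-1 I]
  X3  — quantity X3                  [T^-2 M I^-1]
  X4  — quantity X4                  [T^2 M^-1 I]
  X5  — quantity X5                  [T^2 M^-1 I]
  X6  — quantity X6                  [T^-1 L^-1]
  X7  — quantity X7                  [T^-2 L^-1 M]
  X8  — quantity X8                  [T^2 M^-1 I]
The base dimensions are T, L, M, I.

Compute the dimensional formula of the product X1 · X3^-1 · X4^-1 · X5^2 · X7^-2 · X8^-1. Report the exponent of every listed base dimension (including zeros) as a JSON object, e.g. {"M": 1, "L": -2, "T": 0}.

{"T": 5, "L": 1, "M": -3, "I": 1}

Exponent matrix [T,L,M,I] × [X1,X2,X3,X4,X5,X6,X7,X8]:
  T: [-1  3 -2  2  2 -1 -2  2]
  L: [-1  1  0  0  0 -1 -1  0]
  M: [ 0 -1  1 -1 -1  0  1 -1]
  I: [ 0  1 -1  1  1  0  0  1]
  [T]: (1)·-1+(-1)·-2+(-1)·2+(2)·2+(-2)·-2+(-1)·2 = 5
  [L]: (1)·-1+(-1)·0+(-1)·0+(2)·0+(-2)·-1+(-1)·0 = 1
  [M]: (1)·0+(-1)·1+(-1)·-1+(2)·-1+(-2)·1+(-1)·-1 = -3
  [I]: (1)·0+(-1)·-1+(-1)·1+(2)·1+(-2)·0+(-1)·1 = 1
⇒ T^5 L M^-3 I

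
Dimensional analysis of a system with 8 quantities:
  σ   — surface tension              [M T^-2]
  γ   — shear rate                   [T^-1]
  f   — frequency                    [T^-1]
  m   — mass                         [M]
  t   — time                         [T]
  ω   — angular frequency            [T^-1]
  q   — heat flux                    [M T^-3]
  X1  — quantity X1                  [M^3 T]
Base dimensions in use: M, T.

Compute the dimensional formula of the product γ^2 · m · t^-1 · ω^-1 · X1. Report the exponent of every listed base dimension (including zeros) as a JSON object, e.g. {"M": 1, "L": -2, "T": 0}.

Exponent matrix [M,T] × [σ,γ,f,m,t,ω,q,X1]:
  M: [ 1  0  0  1  0  0  1  3]
  T: [-2 -1 -1  0  1 -1 -3  1]
  [M]: (2)·0+(1)·1+(-1)·0+(-1)·0+(1)·3 = 4
  [T]: (2)·-1+(1)·0+(-1)·1+(-1)·-1+(1)·1 = -1
⇒ M^4 T^-1

{"M": 4, "T": -1}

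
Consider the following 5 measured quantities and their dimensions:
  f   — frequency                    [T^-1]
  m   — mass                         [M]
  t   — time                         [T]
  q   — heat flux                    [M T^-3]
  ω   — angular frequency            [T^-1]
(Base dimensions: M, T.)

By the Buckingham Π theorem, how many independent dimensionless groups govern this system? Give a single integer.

3

Dimensional matrix (M×T by f×m×t×q×ω):
  M: [ 0  1  0  1  0]
  T: [-1  0  1 -3 -1]
Row reduction gives pivot columns f,m; rank = 2
n=5, r=2 ⇒ 3 dimensionless groups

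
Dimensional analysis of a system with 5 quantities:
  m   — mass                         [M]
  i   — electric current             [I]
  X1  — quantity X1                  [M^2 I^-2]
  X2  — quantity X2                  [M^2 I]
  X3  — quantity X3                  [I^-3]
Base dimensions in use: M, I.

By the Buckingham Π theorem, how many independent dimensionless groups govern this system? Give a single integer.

3

Write exponents as rows M,I / cols m,i,X1,X2,X3:
  M: [ 1  0  2  2  0]
  I: [ 0  1 -2  1 -3]
Row reduction gives pivot columns m,i; rank = 2
5 vars − rank 2 = 3 Π groups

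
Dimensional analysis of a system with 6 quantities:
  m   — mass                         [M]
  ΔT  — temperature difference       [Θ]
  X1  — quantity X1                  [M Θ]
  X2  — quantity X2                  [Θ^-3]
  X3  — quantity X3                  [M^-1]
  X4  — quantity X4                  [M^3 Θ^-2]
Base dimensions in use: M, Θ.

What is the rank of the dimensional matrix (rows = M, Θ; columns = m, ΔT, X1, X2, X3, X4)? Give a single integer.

2

Dimensional matrix (M×Θ by m×ΔT×X1×X2×X3×X4):
  M: [ 1  0  1  0 -1  3]
  Θ: [ 0  1  1 -3  0 -2]
Row reduction gives pivot columns m,ΔT; rank = 2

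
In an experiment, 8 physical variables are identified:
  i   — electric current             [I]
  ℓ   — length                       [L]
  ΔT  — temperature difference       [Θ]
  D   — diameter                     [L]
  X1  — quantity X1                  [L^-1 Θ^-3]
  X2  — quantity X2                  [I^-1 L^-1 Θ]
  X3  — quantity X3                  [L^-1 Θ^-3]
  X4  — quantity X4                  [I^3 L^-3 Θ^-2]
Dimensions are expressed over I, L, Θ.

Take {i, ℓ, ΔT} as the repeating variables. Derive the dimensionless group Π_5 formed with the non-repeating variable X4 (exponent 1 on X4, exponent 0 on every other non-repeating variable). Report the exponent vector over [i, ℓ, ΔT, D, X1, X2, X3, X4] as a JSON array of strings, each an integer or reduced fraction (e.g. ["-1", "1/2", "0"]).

Exponent matrix [I,L,Θ] × [i,ℓ,ΔT,D,X1,X2,X3,X4]:
  I: [ 1  0  0  0  0 -1  0  3]
  L: [ 0  1  0  1 -1 -1 -1 -3]
  Θ: [ 0  0  1  0 -3  1 -3 -2]
RREF → pivots at {i,ℓ,ΔT} ⇒ r = 3
Pivot set = {i,ℓ,ΔT}, free = {D,X1,X2,X3,X4}
RREF:
  r0: [   1    0    0    0    0   -1    0    3]
  r1: [   0    1    0    1   -1   -1   -1   -3]
  r2: [   0    0    1    0   -3    1   -3   -2]
Fix exponent of X4 at 1, D at 0, X1 at 0, X2 at 0, X3 at 0; solve each RREF row for its pivot's exponent:
  r0: exp(i) + (3)·1 = 0 ⇒ exp(i) = -3
  r1: exp(ℓ) + (-3)·1 = 0 ⇒ exp(ℓ) = 3
  r2: exp(ΔT) + (-2)·1 = 0 ⇒ exp(ΔT) = 2
Π_5 = i^-3 · ℓ^3 · ΔT^2 · X4

["-3", "3", "2", "0", "0", "0", "0", "1"]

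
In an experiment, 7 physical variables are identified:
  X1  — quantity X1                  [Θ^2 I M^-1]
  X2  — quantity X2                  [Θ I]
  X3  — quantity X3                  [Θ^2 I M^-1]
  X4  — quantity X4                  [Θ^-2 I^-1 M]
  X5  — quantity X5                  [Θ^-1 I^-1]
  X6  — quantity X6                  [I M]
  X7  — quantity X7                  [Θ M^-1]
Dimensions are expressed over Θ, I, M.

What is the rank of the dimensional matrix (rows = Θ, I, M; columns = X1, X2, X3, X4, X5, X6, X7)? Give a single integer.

Dimensional matrix (Θ×I×M by X1×X2×X3×X4×X5×X6×X7):
  Θ: [ 2  1  2 -2 -1  0  1]
  I: [ 1  1  1 -1 -1  1  0]
  M: [-1  0 -1  1  0  1 -1]
RREF → pivots at {X1,X2} ⇒ r = 2

2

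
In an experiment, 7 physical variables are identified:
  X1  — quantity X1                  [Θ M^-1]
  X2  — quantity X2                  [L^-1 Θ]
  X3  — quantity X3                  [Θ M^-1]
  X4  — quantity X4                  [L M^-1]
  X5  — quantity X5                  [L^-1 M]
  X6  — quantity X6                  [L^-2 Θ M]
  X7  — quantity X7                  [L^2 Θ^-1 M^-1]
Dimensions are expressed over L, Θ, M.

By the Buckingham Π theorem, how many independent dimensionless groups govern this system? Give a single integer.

5

Dimensional matrix (L×Θ×M by X1×X2×X3×X4×X5×X6×X7):
  L: [ 0 -1  0  1 -1 -2  2]
  Θ: [ 1  1  1  0  0  1 -1]
  M: [-1  0 -1 -1  1  1 -1]
Row reduction gives pivot columns X1,X2; rank = 2
Π count = n − r = 7 − 2 = 5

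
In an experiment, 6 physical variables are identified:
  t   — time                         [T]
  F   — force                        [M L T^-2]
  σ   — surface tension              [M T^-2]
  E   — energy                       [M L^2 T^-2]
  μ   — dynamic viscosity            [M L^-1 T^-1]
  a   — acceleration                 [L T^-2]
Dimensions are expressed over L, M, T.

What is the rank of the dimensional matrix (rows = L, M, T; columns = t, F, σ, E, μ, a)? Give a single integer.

Dimensional matrix (L×M×T by t×F×σ×E×μ×a):
  L: [ 0  1  0  2 -1  1]
  M: [ 0  1  1  1  1  0]
  T: [ 1 -2 -2 -2 -1 -2]
RREF → pivots at {t,F,σ} ⇒ r = 3

3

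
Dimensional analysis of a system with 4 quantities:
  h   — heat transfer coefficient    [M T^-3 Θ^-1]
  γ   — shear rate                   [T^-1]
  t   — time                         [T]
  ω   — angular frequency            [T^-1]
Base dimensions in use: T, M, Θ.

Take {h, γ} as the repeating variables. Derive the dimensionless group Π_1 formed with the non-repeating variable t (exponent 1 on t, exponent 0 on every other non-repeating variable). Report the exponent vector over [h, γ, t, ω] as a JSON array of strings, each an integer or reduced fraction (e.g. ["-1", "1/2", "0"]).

["0", "1", "1", "0"]

Exponent matrix [T,M,Θ] × [h,γ,t,ω]:
  T: [-3 -1  1 -1]
  M: [ 1  0  0  0]
  Θ: [-1  0  0  0]
Row reduction gives pivot columns h,γ; rank = 2
Pivot set = {h,γ}, free = {t,ω}
RREF:
  r0: [   1    0    0    0]
  r1: [   0    1   -1    1]
  r2: [   0    0    0    0]
Fix exponent of t at 1, ω at 0; solve each RREF row for its pivot's exponent:
  r0: exp(h) + (0)·1 = 0 ⇒ exp(h) = 0
  r1: exp(γ) + (-1)·1 = 0 ⇒ exp(γ) = 1
Π_1 = γ · t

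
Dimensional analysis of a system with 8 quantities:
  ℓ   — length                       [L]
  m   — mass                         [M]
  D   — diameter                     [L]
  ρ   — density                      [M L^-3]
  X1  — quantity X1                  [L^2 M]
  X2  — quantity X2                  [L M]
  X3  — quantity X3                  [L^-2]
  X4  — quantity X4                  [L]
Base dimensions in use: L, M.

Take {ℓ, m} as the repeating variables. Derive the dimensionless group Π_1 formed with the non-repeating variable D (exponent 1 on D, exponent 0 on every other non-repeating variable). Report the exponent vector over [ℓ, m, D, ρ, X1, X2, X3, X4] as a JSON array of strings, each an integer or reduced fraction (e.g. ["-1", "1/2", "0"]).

["-1", "0", "1", "0", "0", "0", "0", "0"]

Dimensional matrix (L×M by ℓ×m×D×ρ×X1×X2×X3×X4):
  L: [ 1  0  1 -3  2  1 -2  1]
  M: [ 0  1  0  1  1  1  0  0]
Echelon form has 2 nonzero rows (pivots: ℓ,m)
Repeat: ℓ,m; free: D,ρ,X1,X2,X3,X4
RREF:
  r0: [   1    0    1   -3    2    1   -2    1]
  r1: [   0    1    0    1    1    1    0    0]
Fix exponent of D at 1, ρ at 0, X1 at 0, X2 at 0, X3 at 0, X4 at 0; solve each RREF row for its pivot's exponent:
  r0: exp(ℓ) + (1)·1 = 0 ⇒ exp(ℓ) = -1
  r1: exp(m) + (0)·1 = 0 ⇒ exp(m) = 0
Π_1 = ℓ^-1 · D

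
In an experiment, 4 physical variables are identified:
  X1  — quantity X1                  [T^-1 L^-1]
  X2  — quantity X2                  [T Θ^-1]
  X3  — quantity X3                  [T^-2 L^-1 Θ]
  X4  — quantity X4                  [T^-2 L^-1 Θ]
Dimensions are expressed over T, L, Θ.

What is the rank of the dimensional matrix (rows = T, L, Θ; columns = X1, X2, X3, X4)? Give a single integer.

Dimensional matrix (T×L×Θ by X1×X2×X3×X4):
  T: [-1  1 -2 -2]
  L: [-1  0 -1 -1]
  Θ: [ 0 -1  1  1]
Echelon form has 2 nonzero rows (pivots: X1,X2)

2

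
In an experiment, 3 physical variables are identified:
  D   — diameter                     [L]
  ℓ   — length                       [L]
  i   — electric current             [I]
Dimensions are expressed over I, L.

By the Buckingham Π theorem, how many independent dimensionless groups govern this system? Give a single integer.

Write exponents as rows I,L / cols D,ℓ,i:
  I: [ 0  0  1]
  L: [ 1  1  0]
Row reduction gives pivot columns D,i; rank = 2
Π count = n − r = 3 − 2 = 1

1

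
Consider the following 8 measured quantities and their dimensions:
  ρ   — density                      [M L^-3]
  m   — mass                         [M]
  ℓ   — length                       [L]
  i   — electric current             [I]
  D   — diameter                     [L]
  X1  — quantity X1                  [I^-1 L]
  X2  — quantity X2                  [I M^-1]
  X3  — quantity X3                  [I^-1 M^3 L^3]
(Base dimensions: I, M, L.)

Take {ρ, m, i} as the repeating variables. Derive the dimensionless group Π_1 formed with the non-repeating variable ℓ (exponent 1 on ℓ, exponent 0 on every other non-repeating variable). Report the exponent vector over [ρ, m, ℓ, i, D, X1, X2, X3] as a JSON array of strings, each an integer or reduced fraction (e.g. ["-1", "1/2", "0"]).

Exponent matrix [I,M,L] × [ρ,m,ℓ,i,D,X1,X2,X3]:
  I: [ 0  0  0  1  0 -1  1 -1]
  M: [ 1  1  0  0  0  0 -1  3]
  L: [-3  0  1  0  1  1  0  3]
Echelon form has 3 nonzero rows (pivots: ρ,m,i)
Pivot set = {ρ,m,i}, free = {ℓ,D,X1,X2,X3}
RREF:
  r0: [   1    0 -1/3    0 -1/3 -1/3    0   -1]
  r1: [   0    1  1/3    0  1/3  1/3   -1    4]
  r2: [   0    0    0    1    0   -1    1   -1]
Fix exponent of ℓ at 1, D at 0, X1 at 0, X2 at 0, X3 at 0; solve each RREF row for its pivot's exponent:
  r0: exp(ρ) + (-1/3)·1 = 0 ⇒ exp(ρ) = 1/3
  r1: exp(m) + (1/3)·1 = 0 ⇒ exp(m) = -1/3
  r2: exp(i) + (0)·1 = 0 ⇒ exp(i) = 0
Π_1 = ρ^(1/3) · m^(-1/3) · ℓ

["1/3", "-1/3", "1", "0", "0", "0", "0", "0"]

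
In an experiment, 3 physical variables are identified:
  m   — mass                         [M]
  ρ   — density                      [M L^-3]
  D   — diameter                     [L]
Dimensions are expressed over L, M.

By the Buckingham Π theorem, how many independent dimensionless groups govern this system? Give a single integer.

1

Exponent matrix [L,M] × [m,ρ,D]:
  L: [ 0 -3  1]
  M: [ 1  1  0]
Row reduction gives pivot columns m,ρ; rank = 2
3 vars − rank 2 = 1 Π group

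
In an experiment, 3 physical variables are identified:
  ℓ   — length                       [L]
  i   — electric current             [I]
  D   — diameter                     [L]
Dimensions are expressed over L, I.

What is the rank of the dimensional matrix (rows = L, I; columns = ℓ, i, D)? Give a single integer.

Dimensional matrix (L×I by ℓ×i×D):
  L: [ 1  0  1]
  I: [ 0  1  0]
Echelon form has 2 nonzero rows (pivots: ℓ,i)

2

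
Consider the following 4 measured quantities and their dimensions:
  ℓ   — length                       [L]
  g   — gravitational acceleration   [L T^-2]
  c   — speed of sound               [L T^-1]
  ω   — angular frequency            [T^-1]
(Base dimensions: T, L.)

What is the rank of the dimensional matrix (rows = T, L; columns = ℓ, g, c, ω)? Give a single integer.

2

Exponent matrix [T,L] × [ℓ,g,c,ω]:
  T: [ 0 -2 -1 -1]
  L: [ 1  1  1  0]
Row reduction gives pivot columns ℓ,g; rank = 2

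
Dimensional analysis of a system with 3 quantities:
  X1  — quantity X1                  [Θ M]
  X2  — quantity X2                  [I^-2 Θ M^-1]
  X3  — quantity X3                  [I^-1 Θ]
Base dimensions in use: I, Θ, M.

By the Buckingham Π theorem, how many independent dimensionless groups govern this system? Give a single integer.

Write exponents as rows I,Θ,M / cols X1,X2,X3:
  I: [ 0 -2 -1]
  Θ: [ 1  1  1]
  M: [ 1 -1  0]
Row reduction gives pivot columns X1,X2; rank = 2
n=3, r=2 ⇒ 1 dimensionless group

1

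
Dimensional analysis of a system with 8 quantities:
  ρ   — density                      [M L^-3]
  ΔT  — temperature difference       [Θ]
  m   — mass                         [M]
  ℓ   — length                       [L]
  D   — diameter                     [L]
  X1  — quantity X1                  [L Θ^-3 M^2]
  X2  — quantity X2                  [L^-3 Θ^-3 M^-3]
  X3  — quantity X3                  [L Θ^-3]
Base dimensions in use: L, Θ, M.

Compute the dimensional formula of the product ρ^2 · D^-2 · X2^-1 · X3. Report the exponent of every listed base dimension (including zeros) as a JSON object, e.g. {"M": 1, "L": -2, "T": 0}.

Write exponents as rows L,Θ,M / cols ρ,ΔT,m,ℓ,D,X1,X2,X3:
  L: [-3  0  0  1  1  1 -3  1]
  Θ: [ 0  1  0  0  0 -3 -3 -3]
  M: [ 1  0  1  0  0  2 -3  0]
  [L]: (2)·-3+(-2)·1+(-1)·-3+(1)·1 = -4
  [Θ]: (2)·0+(-2)·0+(-1)·-3+(1)·-3 = 0
  [M]: (2)·1+(-2)·0+(-1)·-3+(1)·0 = 5
⇒ L^-4 M^5

{"L": -4, "Θ": 0, "M": 5}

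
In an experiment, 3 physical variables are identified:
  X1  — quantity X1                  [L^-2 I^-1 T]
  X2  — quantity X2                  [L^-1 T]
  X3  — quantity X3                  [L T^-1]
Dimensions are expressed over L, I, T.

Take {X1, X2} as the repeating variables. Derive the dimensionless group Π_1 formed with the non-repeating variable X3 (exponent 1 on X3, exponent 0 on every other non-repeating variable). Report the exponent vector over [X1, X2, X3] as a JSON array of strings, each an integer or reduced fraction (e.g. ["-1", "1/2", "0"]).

Dimensional matrix (L×I×T by X1×X2×X3):
  L: [-2 -1  1]
  I: [-1  0  0]
  T: [ 1  1 -1]
Echelon form has 2 nonzero rows (pivots: X1,X2)
Pivot set = {X1,X2}, free = {X3}
RREF:
  r0: [   1    0    0]
  r1: [   0    1   -1]
  r2: [   0    0    0]
Fix exponent of X3 at 1; solve each RREF row for its pivot's exponent:
  r0: exp(X1) + (0)·1 = 0 ⇒ exp(X1) = 0
  r1: exp(X2) + (-1)·1 = 0 ⇒ exp(X2) = 1
Π_1 = X2 · X3

["0", "1", "1"]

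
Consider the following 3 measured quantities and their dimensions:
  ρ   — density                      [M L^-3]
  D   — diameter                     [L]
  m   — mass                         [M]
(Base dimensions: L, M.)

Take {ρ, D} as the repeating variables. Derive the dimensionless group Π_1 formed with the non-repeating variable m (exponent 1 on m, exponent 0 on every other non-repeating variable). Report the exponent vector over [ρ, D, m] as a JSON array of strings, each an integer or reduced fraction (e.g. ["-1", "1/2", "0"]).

Dimensional matrix (L×M by ρ×D×m):
  L: [-3  1  0]
  M: [ 1  0  1]
Row reduction gives pivot columns ρ,D; rank = 2
Pivot set = {ρ,D}, free = {m}
RREF:
  r0: [   1    0    1]
  r1: [   0    1    3]
Fix exponent of m at 1; solve each RREF row for its pivot's exponent:
  r0: exp(ρ) + (1)·1 = 0 ⇒ exp(ρ) = -1
  r1: exp(D) + (3)·1 = 0 ⇒ exp(D) = -3
Π_1 = ρ^-1 · D^-3 · m

["-1", "-3", "1"]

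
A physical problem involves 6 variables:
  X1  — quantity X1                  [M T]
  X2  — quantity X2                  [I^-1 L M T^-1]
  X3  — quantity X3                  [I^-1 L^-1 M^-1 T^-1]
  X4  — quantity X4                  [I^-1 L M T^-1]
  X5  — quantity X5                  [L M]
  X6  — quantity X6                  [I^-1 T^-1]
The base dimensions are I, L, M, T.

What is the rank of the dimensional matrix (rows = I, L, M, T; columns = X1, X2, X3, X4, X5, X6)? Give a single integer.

Exponent matrix [I,L,M,T] × [X1,X2,X3,X4,X5,X6]:
  I: [ 0 -1 -1 -1  0 -1]
  L: [ 0  1 -1  1  1  0]
  M: [ 1  1 -1  1  1  0]
  T: [ 1 -1 -1 -1  0 -1]
Echelon form has 3 nonzero rows (pivots: X1,X2,X3)

3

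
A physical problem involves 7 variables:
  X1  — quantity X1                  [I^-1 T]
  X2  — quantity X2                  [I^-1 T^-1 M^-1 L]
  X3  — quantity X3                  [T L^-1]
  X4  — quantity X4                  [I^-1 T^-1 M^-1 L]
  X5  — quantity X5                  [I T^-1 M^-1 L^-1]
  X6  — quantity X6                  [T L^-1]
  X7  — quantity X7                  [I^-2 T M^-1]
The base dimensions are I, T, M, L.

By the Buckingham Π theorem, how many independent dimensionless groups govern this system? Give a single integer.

4

Write exponents as rows I,T,M,L / cols X1,X2,X3,X4,X5,X6,X7:
  I: [-1 -1  0 -1  1  0 -2]
  T: [ 1 -1  1 -1 -1  1  1]
  M: [ 0 -1  0 -1 -1  0 -1]
  L: [ 0  1 -1  1 -1 -1  0]
Echelon form has 3 nonzero rows (pivots: X1,X2,X3)
Π count = n − r = 7 − 3 = 4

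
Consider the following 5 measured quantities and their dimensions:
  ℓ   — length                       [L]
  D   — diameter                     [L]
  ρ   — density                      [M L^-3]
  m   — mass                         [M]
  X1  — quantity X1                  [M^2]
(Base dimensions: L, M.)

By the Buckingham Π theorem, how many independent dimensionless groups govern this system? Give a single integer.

Write exponents as rows L,M / cols ℓ,D,ρ,m,X1:
  L: [ 1  1 -3  0  0]
  M: [ 0  0  1  1  2]
Echelon form has 2 nonzero rows (pivots: ℓ,ρ)
n=5, r=2 ⇒ 3 dimensionless groups

3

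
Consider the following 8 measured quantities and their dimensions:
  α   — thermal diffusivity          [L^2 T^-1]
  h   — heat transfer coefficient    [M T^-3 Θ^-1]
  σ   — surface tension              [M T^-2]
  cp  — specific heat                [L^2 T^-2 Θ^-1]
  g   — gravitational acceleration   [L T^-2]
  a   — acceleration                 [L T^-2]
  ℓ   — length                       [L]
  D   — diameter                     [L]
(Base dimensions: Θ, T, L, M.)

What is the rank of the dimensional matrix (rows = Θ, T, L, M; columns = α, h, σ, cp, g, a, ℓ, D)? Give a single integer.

4

Exponent matrix [Θ,T,L,M] × [α,h,σ,cp,g,a,ℓ,D]:
  Θ: [ 0 -1  0 -1  0  0  0  0]
  T: [-1 -3 -2 -2 -2 -2  0  0]
  L: [ 2  0  0  2  1  1  1  1]
  M: [ 0  1  1  0  0  0  0  0]
RREF → pivots at {α,h,σ,g} ⇒ r = 4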